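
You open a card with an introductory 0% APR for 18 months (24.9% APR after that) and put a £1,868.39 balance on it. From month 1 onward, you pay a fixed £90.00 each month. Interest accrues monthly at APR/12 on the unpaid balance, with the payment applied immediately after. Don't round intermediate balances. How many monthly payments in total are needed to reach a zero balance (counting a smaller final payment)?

Promo months 1–18 at r₀ = 0%/12 = 0; months 19+ at r₁ = 24.9%/12 = 0.02075.
After month 18 (no interest yet): B = £1,868.39 − 18·£90.00 = £248.39.
Then at r₁ with £90.00/mo: n₂ = −ln(1 − r₁·B/P)/ln(1+r₁) ≈ 2.87 → 3 more payments.

21 months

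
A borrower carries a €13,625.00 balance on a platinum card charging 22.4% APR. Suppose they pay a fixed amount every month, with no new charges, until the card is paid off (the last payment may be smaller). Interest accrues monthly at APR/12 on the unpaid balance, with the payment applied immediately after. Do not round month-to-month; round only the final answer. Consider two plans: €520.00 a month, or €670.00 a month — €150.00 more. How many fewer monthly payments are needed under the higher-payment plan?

11 fewer payments

Monthly rate r = 22.4%/12 = 1.86667% = 0.0186667.
At €520.00/mo: n = ⌈−ln(1 − rB₀/P)/ln(1+r)⌉ = 37 payments (last €163.59); total interest = total paid − €13,625.00 = €5,258.59.
At €670.00/mo: 26 payments (last €545.41); total interest €3,670.41.
Payments saved = 37 − 26 = 11.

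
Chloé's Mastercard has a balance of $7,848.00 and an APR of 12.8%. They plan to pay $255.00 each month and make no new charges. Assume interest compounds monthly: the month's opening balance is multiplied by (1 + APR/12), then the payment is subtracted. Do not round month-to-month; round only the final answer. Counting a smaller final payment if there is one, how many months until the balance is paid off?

38 months

Monthly rate r = 12.8%/12 = 1.06667% = 0.0106667.
Recurrence: B ← B·(1+r) − $255.00.
Month 1: interest $83.71; balance after payment $7,676.71.
Month 2: interest $81.88; balance after payment $7,503.60.
Closed form: n = −ln(1 − rB₀/P)/ln(1+r) = −ln(0.67172)/ln(1.01067) ≈ 37.503, so the balance reaches zero during payment 38.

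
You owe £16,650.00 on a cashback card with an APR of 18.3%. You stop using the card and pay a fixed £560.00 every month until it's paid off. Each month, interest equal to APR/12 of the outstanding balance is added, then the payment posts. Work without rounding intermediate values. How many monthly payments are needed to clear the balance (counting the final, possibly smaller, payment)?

Monthly rate r = 18.3%/12 = 1.525% = 0.01525.
Recurrence: B ← B·(1+r) − £560.00.
Month 1: interest £253.91; balance after payment £16,343.91.
Month 2: interest £249.24; balance after payment £16,033.16.
Closed form: n = −ln(1 − rB₀/P)/ln(1+r) = −ln(0.54658)/ln(1.01525) ≈ 39.912, so the balance reaches zero during payment 40.

40 months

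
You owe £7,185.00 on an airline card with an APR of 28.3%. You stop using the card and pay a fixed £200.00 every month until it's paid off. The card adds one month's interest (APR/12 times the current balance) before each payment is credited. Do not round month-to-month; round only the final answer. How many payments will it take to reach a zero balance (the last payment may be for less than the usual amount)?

Monthly rate r = 28.3%/12 = 2.35833% = 0.0235833.
Recurrence: B ← B·(1+r) − £200.00.
Month 1: interest £169.45; balance after payment £7,154.45.
Month 2: interest £168.73; balance after payment £7,123.17.
Closed form: n = −ln(1 − rB₀/P)/ln(1+r) = −ln(0.15277)/ln(1.02358) ≈ 80.603, so the balance reaches zero during payment 81.

81 payments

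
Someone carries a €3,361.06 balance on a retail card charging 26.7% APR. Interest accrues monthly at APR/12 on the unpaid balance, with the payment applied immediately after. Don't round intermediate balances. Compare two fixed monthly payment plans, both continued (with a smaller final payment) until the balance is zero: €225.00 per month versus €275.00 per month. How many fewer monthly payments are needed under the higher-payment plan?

4 fewer payments

Monthly rate r = 26.7%/12 = 2.225% = 0.02225.
At €225.00/mo: n = ⌈−ln(1 − rB₀/P)/ln(1+r)⌉ = 19 payments (last €81.49); total interest = total paid − €3,361.06 = €770.43.
At €275.00/mo: 15 payments (last €116.80); total interest €605.74.
Payments saved = 19 − 15 = 4.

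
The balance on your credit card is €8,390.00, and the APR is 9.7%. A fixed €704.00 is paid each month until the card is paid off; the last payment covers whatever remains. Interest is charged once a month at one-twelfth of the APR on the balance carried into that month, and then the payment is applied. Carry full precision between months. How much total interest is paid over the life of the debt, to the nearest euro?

€468

Monthly rate r = 9.7%/12 = 0.808333% = 0.00808333.
Payoff takes n = ⌈−ln(1 − rB₀/P)/ln(1+r)⌉ = ⌈12.582⌉ = 13 payments; the last is €410.40.
Total paid = 12·€704.00 + €410.40 = €8,858.40.
Total interest = total paid − principal = €8,858.40 − €8,390.00 = €468.40.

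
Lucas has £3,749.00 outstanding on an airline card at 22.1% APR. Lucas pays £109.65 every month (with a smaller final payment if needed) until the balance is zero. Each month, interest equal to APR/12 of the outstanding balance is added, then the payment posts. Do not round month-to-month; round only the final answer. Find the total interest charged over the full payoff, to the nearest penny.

£2,219.97

Monthly rate r = 22.1%/12 = 1.84167% = 0.0184167.
Payoff takes n = ⌈−ln(1 − rB₀/P)/ln(1+r)⌉ = ⌈54.434⌉ = 55 payments; the last is £47.87.
Total paid = 54·£109.65 + £47.87 = £5,968.97.
Total interest = total paid − principal = £5,968.97 − £3,749.00 = £2,219.97.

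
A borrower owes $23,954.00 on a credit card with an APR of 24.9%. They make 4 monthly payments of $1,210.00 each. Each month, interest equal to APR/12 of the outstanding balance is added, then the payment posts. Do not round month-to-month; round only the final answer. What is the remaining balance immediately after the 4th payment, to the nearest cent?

Monthly rate r = 24.9%/12 = 2.075% = 0.02075.
Each month: B ← B·(1+r) − $1,210.00.
Month 1: interest $497.05; balance after payment $23,241.05.
Month 2: interest $482.25; balance after payment $22,513.30.
Month 3: interest $467.15; balance after payment $21,770.45.
Month 4: interest $451.74; balance after payment $21,012.18.

$21,012.18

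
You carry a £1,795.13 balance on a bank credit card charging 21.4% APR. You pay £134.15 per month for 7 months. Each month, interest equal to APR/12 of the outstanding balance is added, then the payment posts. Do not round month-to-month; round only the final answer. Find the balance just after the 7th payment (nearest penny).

£1,040.76

Monthly rate r = 21.4%/12 = 1.78333% = 0.0178333.
Each month: B ← B·(1+r) − £134.15.
Month 1: interest £32.01; balance after payment £1,692.99.
Month 2: interest £30.19; balance after payment £1,589.03.
Month 3: interest £28.34; balance after payment £1,483.22.
Month 4: interest £26.45; balance after payment £1,375.52.
Month 5: interest £24.53; balance after payment £1,265.90.
Month 6: interest £22.58; balance after payment £1,154.33.
Month 7: interest £20.59; balance after payment £1,040.76.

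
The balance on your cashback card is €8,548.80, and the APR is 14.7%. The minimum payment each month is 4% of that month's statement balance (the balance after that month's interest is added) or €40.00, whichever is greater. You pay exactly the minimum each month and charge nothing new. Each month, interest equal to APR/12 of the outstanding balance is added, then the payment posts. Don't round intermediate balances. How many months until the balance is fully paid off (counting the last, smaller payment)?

105 months

Monthly rate r = 14.7%/12 = 1.225% = 0.01225.
While 4% of the post-interest balance exceeds €40.00, each month B ← (B·(1+r))·(1 − 0.04), i.e. B shrinks by the factor (1+r)·0.96 = 0.97176.
This holds for months 1–76. Entering month 77 the balance is €969.15; 4% of the post-interest balance is now below €40.00, so the flat €40.00 minimum applies from here.
From month 77 a fixed €40.00 at rate r clears €969.15 in 29 more payments. Total: 76 + 29 = 105 months.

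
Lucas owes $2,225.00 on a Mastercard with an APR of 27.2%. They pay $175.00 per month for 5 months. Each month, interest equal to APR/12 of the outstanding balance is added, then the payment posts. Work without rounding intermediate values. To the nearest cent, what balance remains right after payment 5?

$1,573.28

Monthly rate r = 27.2%/12 = 2.26667% = 0.0226667.
Each month: B ← B·(1+r) − $175.00.
Month 1: interest $50.43; balance after payment $2,100.43.
Month 2: interest $47.61; balance after payment $1,973.04.
Month 3: interest $44.72; balance after payment $1,842.77.
Month 4: interest $41.77; balance after payment $1,709.53.
Month 5: interest $38.75; balance after payment $1,573.28.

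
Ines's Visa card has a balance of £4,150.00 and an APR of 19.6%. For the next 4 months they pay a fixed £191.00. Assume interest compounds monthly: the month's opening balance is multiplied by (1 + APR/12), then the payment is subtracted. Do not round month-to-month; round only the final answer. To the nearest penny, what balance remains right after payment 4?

Monthly rate r = 19.6%/12 = 1.63333% = 0.0163333.
Each month: B ← B·(1+r) − £191.00.
Month 1: interest £67.78; balance after payment £4,026.78.
Month 2: interest £65.77; balance after payment £3,901.55.
Month 3: interest £63.73; balance after payment £3,774.28.
Month 4: interest £61.65; balance after payment £3,644.93.

£3,644.93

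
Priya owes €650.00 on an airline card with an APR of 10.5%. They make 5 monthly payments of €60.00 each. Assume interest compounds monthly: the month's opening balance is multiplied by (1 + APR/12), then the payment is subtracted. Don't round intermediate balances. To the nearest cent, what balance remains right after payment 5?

Monthly rate r = 10.5%/12 = 0.875% = 0.00875.
Each month: B ← B·(1+r) − €60.00.
Month 1: interest €5.69; balance after payment €595.69.
Month 2: interest €5.21; balance after payment €540.90.
Month 3: interest €4.73; balance after payment €485.63.
Month 4: interest €4.25; balance after payment €429.88.
Month 5: interest €3.76; balance after payment €373.64.

€373.64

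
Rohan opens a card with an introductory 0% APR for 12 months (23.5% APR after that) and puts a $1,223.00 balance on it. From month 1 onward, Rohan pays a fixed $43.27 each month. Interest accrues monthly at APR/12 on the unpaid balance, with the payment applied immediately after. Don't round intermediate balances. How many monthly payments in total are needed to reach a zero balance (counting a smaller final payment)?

Promo months 1–12 at r₀ = 0%/12 = 0; months 13+ at r₁ = 23.5%/12 = 0.0195833.
After month 12 (no interest yet): B = $1,223.00 − 12·$43.27 = $703.76.
Then at r₁ with $43.27/mo: n₂ = −ln(1 − r₁·B/P)/ln(1+r₁) ≈ 19.77 → 20 more payments.

32 months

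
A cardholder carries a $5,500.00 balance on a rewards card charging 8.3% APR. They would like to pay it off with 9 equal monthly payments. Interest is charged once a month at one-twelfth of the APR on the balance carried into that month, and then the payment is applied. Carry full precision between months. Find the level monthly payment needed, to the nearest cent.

Monthly rate r = 8.3%/12 = 0.691667% = 0.00691667.
Level-payment amortization: P = B₀·r / (1 − (1+r)^(−n)) = 5500.00·0.00691667 / (1 − 1.00692^(−9)).
Denominator 1 − (1+r)^(−9) = 0.0601506724.
P = 38.0417 / 0.0601506724 ≈ 632.44.

$632.44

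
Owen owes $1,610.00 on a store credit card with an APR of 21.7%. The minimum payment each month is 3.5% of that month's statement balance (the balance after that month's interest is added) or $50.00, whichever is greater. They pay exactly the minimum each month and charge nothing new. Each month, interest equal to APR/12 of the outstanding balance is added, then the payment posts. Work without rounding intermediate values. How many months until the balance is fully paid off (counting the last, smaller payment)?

Monthly rate r = 21.7%/12 = 1.80833% = 0.0180833.
While 3.5% of the post-interest balance exceeds $50.00, each month B ← (B·(1+r))·(1 − 0.035), i.e. B shrinks by the factor (1+r)·0.965 = 0.98245.
This holds for months 1–8. Entering month 9 the balance is $1,397.37; 3.5% of the post-interest balance is now below $50.00, so the flat $50.00 minimum applies from here.
From month 9 a fixed $50.00 at rate r clears $1,397.37 in 40 more payments. Total: 8 + 40 = 48 months.

48 months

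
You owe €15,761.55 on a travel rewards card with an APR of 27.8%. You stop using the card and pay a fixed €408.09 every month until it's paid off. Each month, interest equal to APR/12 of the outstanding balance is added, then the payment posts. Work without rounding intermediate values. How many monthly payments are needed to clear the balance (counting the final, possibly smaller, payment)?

99 months

Monthly rate r = 27.8%/12 = 2.31667% = 0.0231667.
Recurrence: B ← B·(1+r) − €408.09.
Month 1: interest €365.14; balance after payment €15,718.60.
Month 2: interest €364.15; balance after payment €15,674.66.
Closed form: n = −ln(1 − rB₀/P)/ln(1+r) = −ln(0.10524)/ln(1.02317) ≈ 98.309, so the balance reaches zero during payment 99.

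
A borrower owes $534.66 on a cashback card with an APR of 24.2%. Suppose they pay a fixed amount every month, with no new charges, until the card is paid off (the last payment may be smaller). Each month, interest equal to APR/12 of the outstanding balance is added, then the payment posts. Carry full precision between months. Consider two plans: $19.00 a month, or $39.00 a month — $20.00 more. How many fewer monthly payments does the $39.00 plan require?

25 fewer payments

Monthly rate r = 24.2%/12 = 2.01667% = 0.0201667.
At $19.00/mo: n = ⌈−ln(1 − rB₀/P)/ln(1+r)⌉ = 42 payments (last $18.60); total interest = total paid − $534.66 = $262.94.
At $39.00/mo: 17 payments (last $8.18); total interest $97.52.
Payments saved = 42 − 17 = 25.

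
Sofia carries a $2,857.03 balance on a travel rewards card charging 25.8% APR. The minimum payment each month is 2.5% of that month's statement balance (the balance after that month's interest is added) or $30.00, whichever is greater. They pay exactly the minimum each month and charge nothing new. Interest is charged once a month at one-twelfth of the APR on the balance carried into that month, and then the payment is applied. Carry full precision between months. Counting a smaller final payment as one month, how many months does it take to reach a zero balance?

307 months

Monthly rate r = 25.8%/12 = 2.15% = 0.0215.
While 2.5% of the post-interest balance exceeds $30.00, each month B ← (B·(1+r))·(1 − 0.025), i.e. B shrinks by the factor (1+r)·0.975 = 0.99596.
This holds for months 1–220. Entering month 221 the balance is $1,173.20; 2.5% of the post-interest balance is now below $30.00, so the flat $30.00 minimum applies from here.
From month 221 a fixed $30.00 at rate r clears $1,173.20 in 87 more payments. Total: 220 + 87 = 307 months.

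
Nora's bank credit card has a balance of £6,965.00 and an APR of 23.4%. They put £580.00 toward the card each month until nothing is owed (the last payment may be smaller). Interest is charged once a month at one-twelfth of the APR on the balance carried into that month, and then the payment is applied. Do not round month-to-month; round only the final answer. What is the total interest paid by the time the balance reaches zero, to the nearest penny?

£1,048.33

Monthly rate r = 23.4%/12 = 1.95% = 0.0195.
Payoff takes n = ⌈−ln(1 − rB₀/P)/ln(1+r)⌉ = ⌈13.815⌉ = 14 payments; the last is £473.33.
Total paid = 13·£580.00 + £473.33 = £8,013.33.
Total interest = total paid − principal = £8,013.33 − £6,965.00 = £1,048.33.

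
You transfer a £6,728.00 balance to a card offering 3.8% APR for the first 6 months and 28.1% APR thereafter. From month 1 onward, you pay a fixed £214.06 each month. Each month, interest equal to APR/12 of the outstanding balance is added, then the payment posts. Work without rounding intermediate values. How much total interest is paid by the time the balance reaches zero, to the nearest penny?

£3,228.84

Promo months 1–6 at r₀ = 3.8%/12 = 0.00316667; months 7+ at r₁ = 28.1%/12 = 0.0234167.
After month 6: iterate B ← B·(1+r₀) − £214.06 for 6 months → £5,562.28.
Then at r₁ with £214.06/mo: n₂ = −ln(1 − r₁·B/P)/ln(1+r₁) ≈ 40.51 → 41 more payments.
Total paid = 46·£214.06 + £110.08 = £9,956.84; interest = £9,956.84 − £6,728.00 = £3,228.84.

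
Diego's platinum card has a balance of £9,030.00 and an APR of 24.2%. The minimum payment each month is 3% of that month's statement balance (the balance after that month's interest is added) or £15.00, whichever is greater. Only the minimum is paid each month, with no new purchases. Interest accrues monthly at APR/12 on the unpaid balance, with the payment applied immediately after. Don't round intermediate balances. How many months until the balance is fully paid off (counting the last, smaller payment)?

332 months

Monthly rate r = 24.2%/12 = 2.01667% = 0.0201667.
While 3% of the post-interest balance exceeds £15.00, each month B ← (B·(1+r))·(1 − 0.03), i.e. B shrinks by the factor (1+r)·0.97 = 0.98956.
This holds for months 1–278. Entering month 279 the balance is £488.43; 3% of the post-interest balance is now below £15.00, so the flat £15.00 minimum applies from here.
From month 279 a fixed £15.00 at rate r clears £488.43 in 54 more payments. Total: 278 + 54 = 332 months.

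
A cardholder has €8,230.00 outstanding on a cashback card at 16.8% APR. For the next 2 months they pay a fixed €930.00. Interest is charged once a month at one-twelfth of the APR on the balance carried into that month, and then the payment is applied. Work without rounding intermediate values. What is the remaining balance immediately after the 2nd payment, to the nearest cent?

€6,589.03

Monthly rate r = 16.8%/12 = 1.4% = 0.014.
Each month: B ← B·(1+r) − €930.00.
Month 1: interest €115.22; balance after payment €7,415.22.
Month 2: interest €103.81; balance after payment €6,589.03.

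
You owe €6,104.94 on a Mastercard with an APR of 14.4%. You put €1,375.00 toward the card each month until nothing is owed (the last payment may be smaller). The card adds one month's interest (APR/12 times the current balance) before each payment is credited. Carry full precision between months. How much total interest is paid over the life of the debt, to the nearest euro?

€208

Monthly rate r = 14.4%/12 = 1.2% = 0.012.
Payoff takes n = ⌈−ln(1 − rB₀/P)/ln(1+r)⌉ = ⌈4.590⌉ = 5 payments; the last is €813.14.
Total paid = 4·€1,375.00 + €813.14 = €6,313.14.
Total interest = total paid − principal = €6,313.14 − €6,104.94 = €208.20.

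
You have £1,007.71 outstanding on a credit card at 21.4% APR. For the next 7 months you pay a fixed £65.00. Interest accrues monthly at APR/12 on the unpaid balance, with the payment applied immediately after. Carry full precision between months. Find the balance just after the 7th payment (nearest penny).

£660.36

Monthly rate r = 21.4%/12 = 1.78333% = 0.0178333.
Each month: B ← B·(1+r) − £65.00.
Month 1: interest £17.97; balance after payment £960.68.
Month 2: interest £17.13; balance after payment £912.81.
Month 3: interest £16.28; balance after payment £864.09.
Month 4: interest £15.41; balance after payment £814.50.
Month 5: interest £14.53; balance after payment £764.03.
Month 6: interest £13.63; balance after payment £712.65.
Month 7: interest £12.71; balance after payment £660.36.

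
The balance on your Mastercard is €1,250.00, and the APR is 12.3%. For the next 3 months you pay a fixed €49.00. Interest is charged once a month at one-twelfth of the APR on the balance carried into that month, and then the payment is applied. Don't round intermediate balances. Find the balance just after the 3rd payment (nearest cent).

€1,140.32

Monthly rate r = 12.3%/12 = 1.025% = 0.01025.
Each month: B ← B·(1+r) − €49.00.
Month 1: interest €12.81; balance after payment €1,213.81.
Month 2: interest €12.44; balance after payment €1,177.25.
Month 3: interest €12.07; balance after payment €1,140.32.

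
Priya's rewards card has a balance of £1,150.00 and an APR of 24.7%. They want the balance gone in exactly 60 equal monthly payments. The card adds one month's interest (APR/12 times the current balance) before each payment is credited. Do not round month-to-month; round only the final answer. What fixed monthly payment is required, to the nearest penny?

£33.55

Monthly rate r = 24.7%/12 = 2.05833% = 0.0205833.
Level-payment amortization: P = B₀·r / (1 − (1+r)^(−n)) = 1150.00·0.0205833 / (1 − 1.02058^(−60)).
Denominator 1 − (1+r)^(−60) = 0.705495665.
P = 23.6708 / 0.705495665 ≈ 33.55.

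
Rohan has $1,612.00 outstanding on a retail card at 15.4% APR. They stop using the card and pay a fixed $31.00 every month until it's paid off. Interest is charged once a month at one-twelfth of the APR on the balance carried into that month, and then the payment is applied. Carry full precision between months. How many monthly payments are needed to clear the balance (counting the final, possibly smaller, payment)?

Monthly rate r = 15.4%/12 = 1.28333% = 0.0128333.
Recurrence: B ← B·(1+r) − $31.00.
Month 1: interest $20.69; balance after payment $1,601.69.
Month 2: interest $20.55; balance after payment $1,591.24.
Closed form: n = −ln(1 − rB₀/P)/ln(1+r) = −ln(0.33267)/ln(1.01283) ≈ 86.311, so the balance reaches zero during payment 87.

87 payments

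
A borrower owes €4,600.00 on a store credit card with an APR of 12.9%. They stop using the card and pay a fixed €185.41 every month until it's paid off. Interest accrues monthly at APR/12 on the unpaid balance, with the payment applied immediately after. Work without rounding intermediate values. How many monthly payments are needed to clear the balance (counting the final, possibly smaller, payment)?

30 months

Monthly rate r = 12.9%/12 = 1.075% = 0.01075.
Recurrence: B ← B·(1+r) − €185.41.
Month 1: interest €49.45; balance after payment €4,464.04.
Month 2: interest €47.99; balance after payment €4,326.62.
Closed form: n = −ln(1 − rB₀/P)/ln(1+r) = −ln(0.73329)/ln(1.01075) ≈ 29.011, so the balance reaches zero during payment 30.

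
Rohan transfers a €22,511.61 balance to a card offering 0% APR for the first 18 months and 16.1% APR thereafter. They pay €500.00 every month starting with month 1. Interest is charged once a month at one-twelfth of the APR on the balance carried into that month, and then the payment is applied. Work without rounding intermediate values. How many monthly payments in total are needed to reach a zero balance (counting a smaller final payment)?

Promo months 1–18 at r₀ = 0%/12 = 0; months 19+ at r₁ = 16.1%/12 = 0.0134167.
After month 18 (no interest yet): B = €22,511.61 − 18·€500.00 = €13,511.61.
Then at r₁ with €500.00/mo: n₂ = −ln(1 − r₁·B/P)/ln(1+r₁) ≈ 33.79 → 34 more payments.

52 months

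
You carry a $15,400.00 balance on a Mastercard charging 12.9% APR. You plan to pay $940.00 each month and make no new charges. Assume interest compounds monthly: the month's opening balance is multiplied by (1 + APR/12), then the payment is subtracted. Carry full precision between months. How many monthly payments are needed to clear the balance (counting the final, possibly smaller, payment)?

19 months

Monthly rate r = 12.9%/12 = 1.075% = 0.01075.
Recurrence: B ← B·(1+r) − $940.00.
Month 1: interest $165.55; balance after payment $14,625.55.
Month 2: interest $157.22; balance after payment $13,842.77.
Closed form: n = −ln(1 − rB₀/P)/ln(1+r) = −ln(0.82388)/ln(1.01075) ≈ 18.118, so the balance reaches zero during payment 19.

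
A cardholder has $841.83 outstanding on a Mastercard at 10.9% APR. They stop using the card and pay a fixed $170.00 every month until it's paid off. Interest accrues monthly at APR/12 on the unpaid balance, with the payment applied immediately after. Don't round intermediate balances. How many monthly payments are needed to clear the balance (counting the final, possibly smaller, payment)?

Monthly rate r = 10.9%/12 = 0.908333% = 0.00908333.
Recurrence: B ← B·(1+r) − $170.00.
Month 1: interest $7.65; balance after payment $679.48.
Month 2: interest $6.17; balance after payment $515.65.
Month 3: interest $4.68; balance after payment $350.33.
Month 4: interest $3.18; balance after payment $183.51.
Month 5: interest $1.67; balance after payment $15.18.
Month 6: interest $0.14; balance after payment $0.00.

6 months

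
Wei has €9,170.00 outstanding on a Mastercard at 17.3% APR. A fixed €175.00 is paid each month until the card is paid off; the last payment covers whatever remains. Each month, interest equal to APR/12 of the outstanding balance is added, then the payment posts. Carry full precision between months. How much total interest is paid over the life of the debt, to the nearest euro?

€8,048

Monthly rate r = 17.3%/12 = 1.44167% = 0.0144167.
Payoff takes n = ⌈−ln(1 − rB₀/P)/ln(1+r)⌉ = ⌈98.386⌉ = 99 payments; the last is €67.80.
Total paid = 98·€175.00 + €67.80 = €17,217.80.
Total interest = total paid − principal = €17,217.80 − €9,170.00 = €8,047.80.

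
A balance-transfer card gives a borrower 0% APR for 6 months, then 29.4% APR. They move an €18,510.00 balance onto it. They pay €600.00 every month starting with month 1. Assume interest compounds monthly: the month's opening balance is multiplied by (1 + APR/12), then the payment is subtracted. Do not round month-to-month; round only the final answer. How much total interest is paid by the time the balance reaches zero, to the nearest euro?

€8,358

Promo months 1–6 at r₀ = 0%/12 = 0; months 7+ at r₁ = 29.4%/12 = 0.0245.
After month 6 (no interest yet): B = €18,510.00 − 6·€600.00 = €14,910.00.
Then at r₁ with €600.00/mo: n₂ = −ln(1 − r₁·B/P)/ln(1+r₁) ≈ 38.78 → 39 more payments.
Total paid = 44·€600.00 + €467.83 = €26,867.83; interest = €26,867.83 − €18,510.00 = €8,357.83.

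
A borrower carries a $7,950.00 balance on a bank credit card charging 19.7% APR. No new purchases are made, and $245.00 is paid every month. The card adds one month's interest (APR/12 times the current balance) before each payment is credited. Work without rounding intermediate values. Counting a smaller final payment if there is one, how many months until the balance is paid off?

47 months

Monthly rate r = 19.7%/12 = 1.64167% = 0.0164167.
Recurrence: B ← B·(1+r) − $245.00.
Month 1: interest $130.51; balance after payment $7,835.51.
Month 2: interest $128.63; balance after payment $7,719.15.
Closed form: n = −ln(1 − rB₀/P)/ln(1+r) = −ln(0.4673)/ln(1.01642) ≈ 46.722, so the balance reaches zero during payment 47.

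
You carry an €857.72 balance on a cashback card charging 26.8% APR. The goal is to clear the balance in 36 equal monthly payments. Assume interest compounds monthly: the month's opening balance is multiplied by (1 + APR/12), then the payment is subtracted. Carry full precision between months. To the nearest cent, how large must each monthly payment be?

Monthly rate r = 26.8%/12 = 2.23333% = 0.0223333.
Level-payment amortization: P = B₀·r / (1 − (1+r)^(−n)) = 857.72·0.0223333 / (1 − 1.02233^(−36)).
Denominator 1 − (1+r)^(−36) = 0.548488065.
P = 19.1557 / 0.548488065 ≈ 34.92.

€34.92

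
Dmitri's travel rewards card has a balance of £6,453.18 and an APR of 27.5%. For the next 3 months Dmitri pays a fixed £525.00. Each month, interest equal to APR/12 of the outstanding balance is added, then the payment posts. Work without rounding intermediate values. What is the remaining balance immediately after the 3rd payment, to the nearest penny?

Monthly rate r = 27.5%/12 = 2.29167% = 0.0229167.
Each month: B ← B·(1+r) − £525.00.
Month 1: interest £147.89; balance after payment £6,076.07.
Month 2: interest £139.24; balance after payment £5,690.31.
Month 3: interest £130.40; balance after payment £5,295.71.

£5,295.71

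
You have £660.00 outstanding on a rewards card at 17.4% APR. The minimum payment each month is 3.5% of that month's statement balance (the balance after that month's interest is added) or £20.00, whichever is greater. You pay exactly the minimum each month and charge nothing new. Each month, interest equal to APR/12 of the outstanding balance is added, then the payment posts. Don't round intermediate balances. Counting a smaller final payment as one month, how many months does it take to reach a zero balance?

44 months

Monthly rate r = 17.4%/12 = 1.45% = 0.0145.
While 3.5% of the post-interest balance exceeds £20.00, each month B ← (B·(1+r))·(1 − 0.035), i.e. B shrinks by the factor (1+r)·0.965 = 0.97899.
This holds for months 1–8. Entering month 9 the balance is £556.90; 3.5% of the post-interest balance is now below £20.00, so the flat £20.00 minimum applies from here.
From month 9 a fixed £20.00 at rate r clears £556.90 in 36 more payments. Total: 8 + 36 = 44 months.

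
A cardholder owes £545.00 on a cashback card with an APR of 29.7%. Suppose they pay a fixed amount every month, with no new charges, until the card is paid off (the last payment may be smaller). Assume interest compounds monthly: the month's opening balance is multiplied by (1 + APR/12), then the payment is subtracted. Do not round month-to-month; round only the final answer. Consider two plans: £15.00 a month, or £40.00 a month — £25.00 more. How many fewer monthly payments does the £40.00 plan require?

Monthly rate r = 29.7%/12 = 2.475% = 0.02475.
At £15.00/mo: n = ⌈−ln(1 − rB₀/P)/ln(1+r)⌉ = 94 payments (last £13.14); total interest = total paid − £545.00 = £863.14.
At £40.00/mo: 17 payments (last £33.01); total interest £128.01.
Payments saved = 94 − 17 = 77.

77 fewer payments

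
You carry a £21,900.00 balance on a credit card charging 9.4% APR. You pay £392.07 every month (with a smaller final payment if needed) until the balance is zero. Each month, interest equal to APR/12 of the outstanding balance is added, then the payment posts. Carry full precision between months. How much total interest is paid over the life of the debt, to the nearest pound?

£7,015

Monthly rate r = 9.4%/12 = 0.783333% = 0.00783333.
Payoff takes n = ⌈−ln(1 − rB₀/P)/ln(1+r)⌉ = ⌈73.749⌉ = 74 payments; the last is £294.07.
Total paid = 73·£392.07 + £294.07 = £28,915.18.
Total interest = total paid − principal = £28,915.18 − £21,900.00 = £7,015.18.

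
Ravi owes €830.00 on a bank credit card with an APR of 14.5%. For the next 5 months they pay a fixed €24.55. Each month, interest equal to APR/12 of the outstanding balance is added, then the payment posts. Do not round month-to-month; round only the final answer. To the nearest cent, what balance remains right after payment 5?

€755.62

Monthly rate r = 14.5%/12 = 1.20833% = 0.0120833.
Each month: B ← B·(1+r) − €24.55.
Month 1: interest €10.03; balance after payment €815.48.
Month 2: interest €9.85; balance after payment €800.78.
Month 3: interest €9.68; balance after payment €785.91.
Month 4: interest €9.50; balance after payment €770.86.
Month 5: interest €9.31; balance after payment €755.62.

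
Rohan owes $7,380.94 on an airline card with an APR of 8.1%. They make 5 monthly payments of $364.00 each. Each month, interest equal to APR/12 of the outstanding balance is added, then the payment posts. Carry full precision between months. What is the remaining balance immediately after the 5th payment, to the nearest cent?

Monthly rate r = 8.1%/12 = 0.675% = 0.00675.
Each month: B ← B·(1+r) − $364.00.
Month 1: interest $49.82; balance after payment $7,066.76.
Month 2: interest $47.70; balance after payment $6,750.46.
Month 3: interest $45.57; balance after payment $6,432.03.
Month 4: interest $43.42; balance after payment $6,111.44.
Month 5: interest $41.25; balance after payment $5,788.70.

$5,788.70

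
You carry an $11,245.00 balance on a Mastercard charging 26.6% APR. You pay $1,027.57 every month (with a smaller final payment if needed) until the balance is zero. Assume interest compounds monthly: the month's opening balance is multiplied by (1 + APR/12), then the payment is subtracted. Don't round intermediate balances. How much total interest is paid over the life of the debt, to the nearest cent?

$1,779.06

Monthly rate r = 26.6%/12 = 2.21667% = 0.0221667.
Payoff takes n = ⌈−ln(1 − rB₀/P)/ln(1+r)⌉ = ⌈12.672⌉ = 13 payments; the last is $693.22.
Total paid = 12·$1,027.57 + $693.22 = $13,024.06.
Total interest = total paid − principal = $13,024.06 − $11,245.00 = $1,779.06.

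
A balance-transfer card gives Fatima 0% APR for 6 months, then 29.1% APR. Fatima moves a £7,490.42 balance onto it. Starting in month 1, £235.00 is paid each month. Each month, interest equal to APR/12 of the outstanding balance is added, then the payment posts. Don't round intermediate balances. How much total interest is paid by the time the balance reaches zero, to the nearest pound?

Promo months 1–6 at r₀ = 0%/12 = 0; months 7+ at r₁ = 29.1%/12 = 0.02425.
After month 6 (no interest yet): B = £7,490.42 − 6·£235.00 = £6,080.42.
Then at r₁ with £235.00/mo: n₂ = −ln(1 − r₁·B/P)/ln(1+r₁) ≈ 41.21 → 42 more payments.
Total paid = 47·£235.00 + £49.42 = £11,094.42; interest = £11,094.42 − £7,490.42 = £3,604.00.

£3,604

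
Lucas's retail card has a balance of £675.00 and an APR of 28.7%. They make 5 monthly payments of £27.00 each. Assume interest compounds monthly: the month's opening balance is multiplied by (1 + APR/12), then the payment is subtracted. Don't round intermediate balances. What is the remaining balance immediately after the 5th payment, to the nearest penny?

Monthly rate r = 28.7%/12 = 2.39167% = 0.0239167.
Each month: B ← B·(1+r) − £27.00.
Month 1: interest £16.14; balance after payment £664.14.
Month 2: interest £15.88; balance after payment £653.03.
Month 3: interest £15.62; balance after payment £641.65.
Month 4: interest £15.35; balance after payment £629.99.
Month 5: interest £15.07; balance after payment £618.06.

£618.06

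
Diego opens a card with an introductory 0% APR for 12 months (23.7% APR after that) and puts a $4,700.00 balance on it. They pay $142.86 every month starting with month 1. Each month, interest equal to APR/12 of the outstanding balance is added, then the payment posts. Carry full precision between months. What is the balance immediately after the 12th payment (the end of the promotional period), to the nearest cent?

Promo months 1–12 at r₀ = 0%/12 = 0; months 13+ at r₁ = 23.7%/12 = 0.01975.
After month 12 (no interest yet): B = $4,700.00 − 12·$142.86 = $2,985.68.

$2,985.68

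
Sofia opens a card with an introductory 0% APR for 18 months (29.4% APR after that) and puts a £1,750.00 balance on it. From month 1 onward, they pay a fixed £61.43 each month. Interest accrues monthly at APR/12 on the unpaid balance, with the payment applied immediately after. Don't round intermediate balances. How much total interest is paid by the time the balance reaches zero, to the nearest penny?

£109.63

Promo months 1–18 at r₀ = 0%/12 = 0; months 19+ at r₁ = 29.4%/12 = 0.0245.
After month 18 (no interest yet): B = £1,750.00 − 18·£61.43 = £644.26.
Then at r₁ with £61.43/mo: n₂ = −ln(1 − r₁·B/P)/ln(1+r₁) ≈ 12.27 → 13 more payments.
Total paid = 30·£61.43 + £16.73 = £1,859.63; interest = £1,859.63 − £1,750.00 = £109.63.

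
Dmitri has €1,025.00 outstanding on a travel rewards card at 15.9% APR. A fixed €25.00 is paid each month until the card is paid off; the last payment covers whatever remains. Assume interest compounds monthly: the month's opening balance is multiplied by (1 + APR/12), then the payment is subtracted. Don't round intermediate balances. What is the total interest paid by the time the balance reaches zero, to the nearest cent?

Monthly rate r = 15.9%/12 = 1.325% = 0.01325.
Payoff takes n = ⌈−ln(1 − rB₀/P)/ln(1+r)⌉ = ⌈59.532⌉ = 60 payments; the last is €13.34.
Total paid = 59·€25.00 + €13.34 = €1,488.34.
Total interest = total paid − principal = €1,488.34 − €1,025.00 = €463.34.

€463.34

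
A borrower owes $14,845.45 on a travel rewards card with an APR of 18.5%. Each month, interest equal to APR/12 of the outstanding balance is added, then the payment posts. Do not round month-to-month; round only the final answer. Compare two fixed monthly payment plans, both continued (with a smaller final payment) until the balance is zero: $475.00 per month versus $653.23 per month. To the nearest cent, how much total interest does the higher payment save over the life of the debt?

$1,994.29

Monthly rate r = 18.5%/12 = 1.54167% = 0.0154167.
At $475.00/mo: n = ⌈−ln(1 − rB₀/P)/ln(1+r)⌉ = 43 payments (last $462.23); total interest = total paid − $14,845.45 = $5,566.78.
At $653.23/mo: 29 payments (last $127.50); total interest $3,572.49.
Interest saved = $5,566.78 − $3,572.49 = $1,994.29.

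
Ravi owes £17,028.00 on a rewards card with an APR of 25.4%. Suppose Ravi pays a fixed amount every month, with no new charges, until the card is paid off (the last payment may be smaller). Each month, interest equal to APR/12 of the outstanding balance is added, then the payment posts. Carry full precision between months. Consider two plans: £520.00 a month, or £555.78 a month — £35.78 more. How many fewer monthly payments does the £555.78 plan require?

7 fewer payments

Monthly rate r = 25.4%/12 = 2.11667% = 0.0211667.
At £520.00/mo: n = ⌈−ln(1 − rB₀/P)/ln(1+r)⌉ = 57 payments (last £208.81); total interest = total paid − £17,028.00 = £12,300.81.
At £555.78/mo: 50 payments (last £510.34); total interest £10,715.56.
Payments saved = 57 − 50 = 7.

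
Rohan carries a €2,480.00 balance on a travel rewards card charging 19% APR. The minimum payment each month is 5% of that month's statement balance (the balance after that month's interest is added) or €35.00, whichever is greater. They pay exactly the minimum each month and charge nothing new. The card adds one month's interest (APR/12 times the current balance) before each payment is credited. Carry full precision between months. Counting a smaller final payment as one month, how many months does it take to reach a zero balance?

Monthly rate r = 19%/12 = 1.58333% = 0.0158333.
While 5% of the post-interest balance exceeds €35.00, each month B ← (B·(1+r))·(1 − 0.05), i.e. B shrinks by the factor (1+r)·0.95 = 0.96504.
This holds for months 1–36. Entering month 37 the balance is €688.83; 5% of the post-interest balance is now below €35.00, so the flat €35.00 minimum applies from here.
From month 37 a fixed €35.00 at rate r clears €688.83 in 24 more payments. Total: 36 + 24 = 60 months.

60 months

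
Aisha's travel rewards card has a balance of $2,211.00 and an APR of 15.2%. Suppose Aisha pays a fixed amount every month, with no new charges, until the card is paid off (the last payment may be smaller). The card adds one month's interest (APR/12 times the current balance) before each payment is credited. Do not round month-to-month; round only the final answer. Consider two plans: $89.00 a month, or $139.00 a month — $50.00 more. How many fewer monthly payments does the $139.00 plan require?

Monthly rate r = 15.2%/12 = 1.26667% = 0.0126667.
At $89.00/mo: n = ⌈−ln(1 − rB₀/P)/ln(1+r)⌉ = 31 payments (last $1.76); total interest = total paid − $2,211.00 = $460.76.
At $139.00/mo: 18 payments (last $121.75); total interest $273.75.
Payments saved = 31 − 18 = 13.

13 fewer payments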